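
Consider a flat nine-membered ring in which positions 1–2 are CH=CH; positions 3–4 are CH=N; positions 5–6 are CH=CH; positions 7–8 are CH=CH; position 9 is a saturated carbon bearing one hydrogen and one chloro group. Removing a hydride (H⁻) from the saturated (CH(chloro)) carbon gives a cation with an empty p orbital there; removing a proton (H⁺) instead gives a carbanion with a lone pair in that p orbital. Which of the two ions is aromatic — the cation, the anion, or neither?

The anion

Once that carbon is sp², every ring atom has a p orbital and both ions are fully conjugated.
Cation: 4 × 2 + 0 = 8 π electrons → 4(2), antiaromatic.
Anion: 4 × 2 + 2 = 10 π electrons → 4(2)+2, aromatic.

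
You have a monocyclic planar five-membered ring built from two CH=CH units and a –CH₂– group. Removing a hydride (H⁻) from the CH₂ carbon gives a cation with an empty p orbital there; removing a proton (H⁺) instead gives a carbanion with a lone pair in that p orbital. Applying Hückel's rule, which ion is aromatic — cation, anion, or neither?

The anion

Once that carbon is sp², every ring atom has a p orbital and both ions are fully conjugated.
Cation: 2 × 2 + 0 = 4 π electrons → 4(1), antiaromatic.
Anion: 2 × 2 + 2 = 6 π electrons → 4(1)+2, aromatic.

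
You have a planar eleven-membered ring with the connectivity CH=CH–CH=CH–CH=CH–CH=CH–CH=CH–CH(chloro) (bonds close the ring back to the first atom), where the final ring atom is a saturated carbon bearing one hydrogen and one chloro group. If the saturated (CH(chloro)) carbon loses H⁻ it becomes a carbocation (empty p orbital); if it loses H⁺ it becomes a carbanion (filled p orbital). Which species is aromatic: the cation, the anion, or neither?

The cation

Once that carbon is sp², every ring atom has a p orbital and both ions are fully conjugated.
Cation: 5 × 2 + 0 = 10 π electrons → 4(2)+2, aromatic.
Anion: 5 × 2 + 2 = 12 π electrons → 4(3), antiaromatic.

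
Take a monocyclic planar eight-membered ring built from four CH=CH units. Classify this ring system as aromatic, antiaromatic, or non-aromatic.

Antiaromatic

Check conjugation: each doubly-bonded ring atom is sp² with one p-orbital electron — every position has a p orbital, so the cyclic π system is continuous.
Counting π electrons: 4 × 2 = 8 from the 4 double-bond units.
A 4n π count (8, n = 2) in a planar conjugated ring means antiaromatic.
(The species described is cyclooctatetraene.)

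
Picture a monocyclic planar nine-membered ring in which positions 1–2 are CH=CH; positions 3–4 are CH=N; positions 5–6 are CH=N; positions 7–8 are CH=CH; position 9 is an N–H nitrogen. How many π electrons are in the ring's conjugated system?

10

All ring atoms are sp² and supply a p orbital to the ring (the double-bond atoms are sp², each contributing one p electron; the doubly-bonded nitrogens are pyridine-type — their lone pairs lie in the ring plane, leaving one electron in the p orbital; the pyrrole-type nitrogen donates its lone pair from the p orbital); the conjugation is uninterrupted.
Adding the contributions, 4 × 2 = 8 from the double-bond units + 2 from the NH atom = 10.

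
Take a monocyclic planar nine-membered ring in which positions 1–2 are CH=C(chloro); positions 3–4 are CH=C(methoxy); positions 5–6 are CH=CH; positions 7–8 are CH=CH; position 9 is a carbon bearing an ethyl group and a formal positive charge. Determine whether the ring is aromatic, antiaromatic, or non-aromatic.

Every ring atom contributes a p orbital perpendicular to the ring (each doubly-bonded ring atom is sp² with one p-orbital electron; the carbocation has an empty p orbital), so the π system is cyclic and fully conjugated.
π-electron count: 4 × 2 = 8 from the double-bond units + 0 from the C(ethyl)(+) atom = 8.
With 8 = 4·2 π electrons, Hückel's rule classifies the planar ring as antiaromatic.

Antiaromatic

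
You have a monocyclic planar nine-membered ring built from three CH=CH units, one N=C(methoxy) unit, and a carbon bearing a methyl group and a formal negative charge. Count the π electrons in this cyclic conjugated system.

All ring atoms are sp² and supply a p orbital to the ring (the double-bond atoms are sp², each contributing one p electron; each =N– nitrogen is pyridine-type (lone pair in the sp² plane, one electron in the p orbital); the carbanion's lone pair occupies the p orbital); the conjugation is uninterrupted.
Adding the contributions, 4 × 2 = 8 from the double-bond units + 2 from the C(methyl)(-) atom = 10.

10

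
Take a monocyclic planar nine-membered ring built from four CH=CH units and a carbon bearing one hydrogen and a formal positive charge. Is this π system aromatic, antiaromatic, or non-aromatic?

Antiaromatic

All ring atoms are sp² and supply a p orbital to the ring (each doubly-bonded ring atom is sp² with one p-orbital electron; the carbocation has an empty p orbital); the conjugation is uninterrupted.
π-electron count: 4 × 2 = 8 from the double-bond units + 0 from the CH(+) atom = 8.
8 = 4(2); a planar, fully conjugated 4n system is antiaromatic.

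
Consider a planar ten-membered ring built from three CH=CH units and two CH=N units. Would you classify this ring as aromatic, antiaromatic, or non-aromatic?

Aromatic

The p orbitals form a continuous loop: each doubly-bonded ring atom is sp² with one p-orbital electron; each =N– nitrogen is pyridine-type (lone pair in the sp² plane, one electron in the p orbital). The ring is fully conjugated.
Counting π electrons: 5 × 2 = 10 from the 5 double-bond units.
That gives a 4n+2 count (10, n = 2).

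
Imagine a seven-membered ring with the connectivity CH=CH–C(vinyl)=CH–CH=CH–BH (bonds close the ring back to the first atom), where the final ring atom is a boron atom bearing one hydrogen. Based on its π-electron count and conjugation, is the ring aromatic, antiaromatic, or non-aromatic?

The p orbitals form a continuous loop: every atom in a ring double bond is sp² and brings one electron to the p orbital; the boron has an empty p orbital. The ring is fully conjugated.
π-electron count: 3 × 2 = 6 from the double-bond units + 0 from the BH atom = 6.
With 6 π electrons (n = 1), the Hückel 4n+2 condition holds.

Aromatic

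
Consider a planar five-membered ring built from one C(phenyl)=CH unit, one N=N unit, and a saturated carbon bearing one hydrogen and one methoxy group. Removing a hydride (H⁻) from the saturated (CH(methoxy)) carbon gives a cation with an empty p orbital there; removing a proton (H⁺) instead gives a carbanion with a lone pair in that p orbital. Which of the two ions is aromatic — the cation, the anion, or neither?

The anion

In both ions every ring atom is sp² and contributes a p orbital, so both rings are fully conjugated.
Cation: 2 × 2 + 0 = 4 π electrons → 4(1), antiaromatic.
Anion: 2 × 2 + 2 = 6 π electrons → 4(1)+2, aromatic.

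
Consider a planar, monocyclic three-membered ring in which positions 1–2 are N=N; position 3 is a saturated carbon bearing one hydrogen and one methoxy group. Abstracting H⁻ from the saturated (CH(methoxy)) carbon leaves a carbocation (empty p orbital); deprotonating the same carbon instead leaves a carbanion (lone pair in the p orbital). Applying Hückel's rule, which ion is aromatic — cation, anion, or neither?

Both ions have a continuous loop of p orbitals — each ring atom is sp².
Cation: 1 × 2 + 0 = 2 π electrons → 4(0)+2, aromatic.
Anion: 1 × 2 + 2 = 4 π electrons → 4(1), antiaromatic.

The cation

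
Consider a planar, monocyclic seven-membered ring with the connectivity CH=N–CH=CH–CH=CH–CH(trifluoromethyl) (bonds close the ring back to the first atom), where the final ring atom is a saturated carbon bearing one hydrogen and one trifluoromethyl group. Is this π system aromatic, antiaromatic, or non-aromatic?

The CH(trifluoromethyl) carbon is saturated: that saturated carbon is sp³ and has no p orbital in the ring π system. Conjugation is not continuous around the ring.
Hückel's rule only applies to fully conjugated rings, so this one is simply non-aromatic.

Non-aromatic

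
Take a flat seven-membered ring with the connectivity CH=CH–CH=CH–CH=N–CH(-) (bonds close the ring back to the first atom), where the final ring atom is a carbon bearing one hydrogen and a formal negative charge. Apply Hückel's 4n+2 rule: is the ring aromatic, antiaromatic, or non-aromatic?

Antiaromatic

The p orbitals form a continuous loop: each doubly-bonded ring atom is sp² with one p-orbital electron; each =N– nitrogen is pyridine-type (lone pair in the sp² plane, one electron in the p orbital); the carbanion's lone pair occupies the p orbital. The ring is fully conjugated.
Tallying contributions gives 3 × 2 = 6 from the double-bond units + 2 from the CH(-) atom = 8.
A 4n π count (8, n = 2) in a planar conjugated ring means antiaromatic.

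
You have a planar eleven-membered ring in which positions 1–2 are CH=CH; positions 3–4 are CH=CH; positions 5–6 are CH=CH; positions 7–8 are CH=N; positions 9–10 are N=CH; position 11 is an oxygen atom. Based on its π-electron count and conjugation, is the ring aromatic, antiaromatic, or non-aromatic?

Antiaromatic

Check conjugation: the double-bond atoms are sp², each contributing one p electron; each =N– nitrogen is pyridine-type (lone pair in the sp² plane, one electron in the p orbital); the oxygen donates one lone pair from its p orbital — every position has a p orbital, so the cyclic π system is continuous.
Tallying contributions gives 5 × 2 = 10 from the double-bond units + 2 from the O atom = 12.
With 12 = 4·3 π electrons, Hückel's rule classifies the planar ring as antiaromatic.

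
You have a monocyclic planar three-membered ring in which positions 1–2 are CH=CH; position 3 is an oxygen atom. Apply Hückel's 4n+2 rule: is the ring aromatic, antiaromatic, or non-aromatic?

Antiaromatic

Every ring atom contributes a p orbital perpendicular to the ring (each doubly-bonded ring atom is sp² with one p-orbital electron; the oxygen donates one lone pair from its p orbital), so the π system is cyclic and fully conjugated.
Adding the contributions, 1 × 2 = 2 from the double-bond unit + 2 from the O atom = 4.
A 4n π count (4, n = 1) in a planar conjugated ring means antiaromatic.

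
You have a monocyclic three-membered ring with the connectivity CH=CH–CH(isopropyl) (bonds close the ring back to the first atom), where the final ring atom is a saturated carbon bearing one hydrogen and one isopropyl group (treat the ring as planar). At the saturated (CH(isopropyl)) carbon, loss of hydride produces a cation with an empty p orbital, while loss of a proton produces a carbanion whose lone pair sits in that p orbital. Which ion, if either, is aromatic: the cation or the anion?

In either ion the ring is fully conjugated: every atom, including the new sp² carbon, supplies a p orbital.
Cation: 1 × 2 + 0 = 2 π electrons → 4(0)+2, aromatic.
Anion: 1 × 2 + 2 = 4 π electrons → 4(1), antiaromatic.

The cation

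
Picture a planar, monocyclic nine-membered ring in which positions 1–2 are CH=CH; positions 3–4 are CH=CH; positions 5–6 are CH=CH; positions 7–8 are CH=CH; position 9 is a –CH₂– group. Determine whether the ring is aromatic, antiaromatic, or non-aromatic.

Because the tetrahedral CH₂ carbon is sp³ and has no p orbital in the ring π system at the CH2 position, the π system cannot extend all the way around the ring.
Hückel's rule only applies to fully conjugated rings, so this one is simply non-aromatic.

Non-aromatic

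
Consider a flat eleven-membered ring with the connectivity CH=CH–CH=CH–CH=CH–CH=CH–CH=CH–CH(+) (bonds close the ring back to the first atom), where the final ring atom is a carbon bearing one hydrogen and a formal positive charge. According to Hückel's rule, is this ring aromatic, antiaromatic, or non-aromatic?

Aromatic

The p orbitals form a continuous loop: every atom in a ring double bond is sp² and brings one electron to the p orbital; the carbocation has an empty p orbital. The ring is fully conjugated.
Tallying contributions gives 5 × 2 = 10 from the double-bond units + 0 from the CH(+) atom = 10.
10 = 4(2) + 2, which satisfies Hückel's 4n+2 rule.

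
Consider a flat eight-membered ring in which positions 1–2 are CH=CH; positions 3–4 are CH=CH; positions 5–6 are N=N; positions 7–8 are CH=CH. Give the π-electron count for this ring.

8

Check conjugation: every atom in a ring double bond is sp² and brings one electron to the p orbital; each sp² =N– keeps its lone pair in-plane and puts one electron into the π system — every position has a p orbital, so the cyclic π system is continuous.
Tallying contributions gives 4 × 2 = 8 from the 4 double-bond units.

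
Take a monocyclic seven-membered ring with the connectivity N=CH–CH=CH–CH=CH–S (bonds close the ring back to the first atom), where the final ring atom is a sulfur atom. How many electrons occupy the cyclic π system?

8

Check conjugation: every atom in a ring double bond is sp² and brings one electron to the p orbital; each =N– nitrogen is pyridine-type (lone pair in the sp² plane, one electron in the p orbital); the sulfur donates one lone pair from its p orbital — every position has a p orbital, so the cyclic π system is continuous.
Adding the contributions, 3 × 2 = 6 from the double-bond units + 2 from the S atom = 8.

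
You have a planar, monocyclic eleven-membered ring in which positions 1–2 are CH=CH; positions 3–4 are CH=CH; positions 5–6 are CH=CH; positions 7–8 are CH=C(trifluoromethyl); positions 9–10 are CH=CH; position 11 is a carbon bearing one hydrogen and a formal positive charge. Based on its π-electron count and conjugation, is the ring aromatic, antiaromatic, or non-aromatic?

Every ring atom contributes a p orbital perpendicular to the ring (each doubly-bonded ring atom is sp² with one p-orbital electron; the carbocation has an empty p orbital), so the π system is cyclic and fully conjugated.
π-electron count: 5 × 2 = 10 from the double-bond units + 0 from the CH(+) atom = 10.
Since 10 = 4·2 + 2, the ring meets the 4n+2 criterion.

Aromatic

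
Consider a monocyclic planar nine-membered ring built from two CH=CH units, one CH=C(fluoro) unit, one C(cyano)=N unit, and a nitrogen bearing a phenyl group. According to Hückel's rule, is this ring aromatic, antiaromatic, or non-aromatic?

Aromatic

All ring atoms are sp² and supply a p orbital to the ring (the double-bond atoms are sp², each contributing one p electron; each =N– nitrogen is pyridine-type (lone pair in the sp² plane, one electron in the p orbital); the pyrrole-type nitrogen donates its lone pair from the p orbital); the conjugation is uninterrupted.
Tallying contributions gives 4 × 2 = 8 from the double-bond units + 2 from the N(phenyl) atom = 10.
Since 10 = 4·2 + 2, the ring meets the 4n+2 criterion.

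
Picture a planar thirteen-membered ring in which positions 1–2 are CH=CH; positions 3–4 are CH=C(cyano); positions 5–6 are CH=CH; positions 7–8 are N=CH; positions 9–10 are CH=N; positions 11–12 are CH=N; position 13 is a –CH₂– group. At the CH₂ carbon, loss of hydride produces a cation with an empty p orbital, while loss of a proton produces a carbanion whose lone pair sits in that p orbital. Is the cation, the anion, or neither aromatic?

The anion

Both ions have a continuous loop of p orbitals — each ring atom is sp².
Cation: 6 × 2 + 0 = 12 π electrons → 4(3), antiaromatic.
Anion: 6 × 2 + 2 = 14 π electrons → 4(3)+2, aromatic.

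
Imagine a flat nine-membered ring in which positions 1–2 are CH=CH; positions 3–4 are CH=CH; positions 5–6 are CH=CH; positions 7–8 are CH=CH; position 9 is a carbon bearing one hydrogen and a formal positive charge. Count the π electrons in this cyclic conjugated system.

The p orbitals form a continuous loop: each doubly-bonded ring atom is sp² with one p-orbital electron; the carbocation has an empty p orbital. The ring is fully conjugated.
π-electron count: 4 × 2 = 8 from the double-bond units + 0 from the CH(+) atom = 8.

8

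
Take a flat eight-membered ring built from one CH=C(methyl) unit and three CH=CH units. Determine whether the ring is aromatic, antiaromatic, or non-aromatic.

Every ring atom contributes a p orbital perpendicular to the ring (the double-bond atoms are sp², each contributing one p electron), so the π system is cyclic and fully conjugated.
π-electron count: 4 × 2 = 8 from the 4 double-bond units.
8 is a 4n count (n = 2), so the planar conjugated ring is antiaromatic.

Antiaromatic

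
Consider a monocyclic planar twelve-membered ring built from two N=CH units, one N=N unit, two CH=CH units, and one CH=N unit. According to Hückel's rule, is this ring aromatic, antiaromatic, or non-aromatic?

Every ring atom contributes a p orbital perpendicular to the ring (the double-bond atoms are sp², each contributing one p electron; each sp² =N– keeps its lone pair in-plane and puts one electron into the π system), so the π system is cyclic and fully conjugated.
Adding the contributions, 6 × 2 = 12 from the 6 double-bond units.
12 = 4(3); a planar, fully conjugated 4n system is antiaromatic.

Antiaromatic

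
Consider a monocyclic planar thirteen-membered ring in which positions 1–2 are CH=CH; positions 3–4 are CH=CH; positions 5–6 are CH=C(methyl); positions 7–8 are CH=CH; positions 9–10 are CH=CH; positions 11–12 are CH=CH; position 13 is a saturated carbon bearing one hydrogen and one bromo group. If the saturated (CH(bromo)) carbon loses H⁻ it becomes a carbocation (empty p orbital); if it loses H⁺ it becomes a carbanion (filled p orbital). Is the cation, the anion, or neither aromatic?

In both ions every ring atom is sp² and contributes a p orbital, so both rings are fully conjugated.
Cation: 6 × 2 + 0 = 12 π electrons → 4(3), antiaromatic.
Anion: 6 × 2 + 2 = 14 π electrons → 4(3)+2, aromatic.

The anion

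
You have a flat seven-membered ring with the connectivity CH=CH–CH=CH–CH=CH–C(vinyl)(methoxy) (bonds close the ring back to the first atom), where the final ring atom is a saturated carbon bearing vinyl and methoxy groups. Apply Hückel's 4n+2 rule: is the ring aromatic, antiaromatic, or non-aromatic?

The C(vinyl)(methoxy) carbon is saturated: that saturated carbon is sp³ and has no p orbital in the ring π system. Conjugation is not continuous around the ring.
A ring that is not fully conjugated cannot be aromatic or antiaromatic regardless of its π-electron count.

Non-aromatic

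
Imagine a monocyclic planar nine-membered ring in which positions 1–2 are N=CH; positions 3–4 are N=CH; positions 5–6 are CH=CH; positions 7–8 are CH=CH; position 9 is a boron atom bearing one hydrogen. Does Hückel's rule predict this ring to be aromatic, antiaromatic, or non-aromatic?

Antiaromatic

Every ring atom contributes a p orbital perpendicular to the ring (every atom in a ring double bond is sp² and brings one electron to the p orbital; each =N– nitrogen is pyridine-type (lone pair in the sp² plane, one electron in the p orbital); the boron has an empty p orbital), so the π system is cyclic and fully conjugated.
Counting π electrons: 4 × 2 = 8 from the double-bond units + 0 from the BH atom = 8.
8 = 4(2); a planar, fully conjugated 4n system is antiaromatic.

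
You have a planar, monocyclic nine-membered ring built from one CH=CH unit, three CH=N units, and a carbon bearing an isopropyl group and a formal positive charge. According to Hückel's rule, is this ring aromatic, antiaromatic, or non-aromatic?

Every ring atom contributes a p orbital perpendicular to the ring (every atom in a ring double bond is sp² and brings one electron to the p orbital; each =N– nitrogen is pyridine-type (lone pair in the sp² plane, one electron in the p orbital); the carbocation has an empty p orbital), so the π system is cyclic and fully conjugated.
Adding the contributions, 4 × 2 = 8 from the double-bond units + 0 from the C(isopropyl)(+) atom = 8.
8 is a 4n count (n = 2), so the planar conjugated ring is antiaromatic.

Antiaromatic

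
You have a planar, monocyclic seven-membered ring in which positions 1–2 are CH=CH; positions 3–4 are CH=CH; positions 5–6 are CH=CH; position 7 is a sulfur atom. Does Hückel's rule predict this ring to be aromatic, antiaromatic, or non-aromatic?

Antiaromatic

All ring atoms are sp² and supply a p orbital to the ring (the double-bond atoms are sp², each contributing one p electron; the sulfur donates one lone pair from its p orbital); the conjugation is uninterrupted.
Adding the contributions, 3 × 2 = 6 from the double-bond units + 2 from the S atom = 8.
With 8 = 4·2 π electrons, Hückel's rule classifies the planar ring as antiaromatic.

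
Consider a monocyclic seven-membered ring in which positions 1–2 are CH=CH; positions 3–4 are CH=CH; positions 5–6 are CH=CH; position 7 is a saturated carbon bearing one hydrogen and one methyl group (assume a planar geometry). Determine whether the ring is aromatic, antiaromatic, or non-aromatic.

Because that saturated carbon is sp³ and has no p orbital in the ring π system at the CH(methyl) position, the π system cannot extend all the way around the ring.
A ring that is not fully conjugated cannot be aromatic or antiaromatic regardless of its π-electron count.

Non-aromatic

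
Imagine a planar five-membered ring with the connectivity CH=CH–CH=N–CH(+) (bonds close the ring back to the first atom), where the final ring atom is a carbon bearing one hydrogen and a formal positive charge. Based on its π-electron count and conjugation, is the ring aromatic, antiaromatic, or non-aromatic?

Antiaromatic

All ring atoms are sp² and supply a p orbital to the ring (the double-bond atoms are sp², each contributing one p electron; each =N– nitrogen is pyridine-type (lone pair in the sp² plane, one electron in the p orbital); the carbocation has an empty p orbital); the conjugation is uninterrupted.
Adding the contributions, 2 × 2 = 4 from the double-bond units + 0 from the CH(+) atom = 4.
4 is a 4n count (n = 1), so the planar conjugated ring is antiaromatic.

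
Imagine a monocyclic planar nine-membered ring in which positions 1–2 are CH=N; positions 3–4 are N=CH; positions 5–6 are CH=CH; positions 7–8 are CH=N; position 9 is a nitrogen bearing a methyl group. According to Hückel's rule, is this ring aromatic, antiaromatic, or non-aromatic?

Aromatic

Check conjugation: every atom in a ring double bond is sp² and brings one electron to the p orbital; the doubly-bonded nitrogens are pyridine-type — their lone pairs lie in the ring plane, leaving one electron in the p orbital; the pyrrole-type nitrogen donates its lone pair from the p orbital — every position has a p orbital, so the cyclic π system is continuous.
Tallying contributions gives 4 × 2 = 8 from the double-bond units + 2 from the N(methyl) atom = 10.
Since 10 = 4·2 + 2, the ring meets the 4n+2 criterion.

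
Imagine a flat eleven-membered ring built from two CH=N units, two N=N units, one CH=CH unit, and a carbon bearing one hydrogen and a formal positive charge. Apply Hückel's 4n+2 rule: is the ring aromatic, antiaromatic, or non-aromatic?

All ring atoms are sp² and supply a p orbital to the ring (the double-bond atoms are sp², each contributing one p electron; each =N– nitrogen is pyridine-type (lone pair in the sp² plane, one electron in the p orbital); the carbocation has an empty p orbital); the conjugation is uninterrupted.
π-electron count: 5 × 2 = 10 from the double-bond units + 0 from the CH(+) atom = 10.
Since 10 = 4·2 + 2, the ring meets the 4n+2 criterion.

Aromatic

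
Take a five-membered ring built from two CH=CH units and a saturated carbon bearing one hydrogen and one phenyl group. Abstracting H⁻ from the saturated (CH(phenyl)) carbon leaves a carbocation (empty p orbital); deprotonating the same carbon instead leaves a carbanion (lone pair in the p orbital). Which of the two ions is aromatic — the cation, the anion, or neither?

Both ions have a continuous loop of p orbitals — each ring atom is sp².
Cation: 2 × 2 + 0 = 4 π electrons → 4(1), antiaromatic.
Anion: 2 × 2 + 2 = 6 π electrons → 4(1)+2, aromatic.

The anion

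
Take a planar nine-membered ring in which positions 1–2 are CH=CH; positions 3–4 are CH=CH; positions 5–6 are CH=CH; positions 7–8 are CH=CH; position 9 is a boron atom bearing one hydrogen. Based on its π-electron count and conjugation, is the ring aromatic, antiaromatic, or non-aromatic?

The p orbitals form a continuous loop: every atom in a ring double bond is sp² and brings one electron to the p orbital; the boron has an empty p orbital. The ring is fully conjugated.
Adding the contributions, 4 × 2 = 8 from the double-bond units + 0 from the BH atom = 8.
8 is a 4n count (n = 2), so the planar conjugated ring is antiaromatic.

Antiaromatic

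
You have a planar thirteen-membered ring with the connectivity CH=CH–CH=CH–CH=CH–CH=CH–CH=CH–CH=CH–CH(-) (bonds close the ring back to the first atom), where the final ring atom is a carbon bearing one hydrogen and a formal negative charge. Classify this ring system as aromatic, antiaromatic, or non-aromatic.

Every ring atom contributes a p orbital perpendicular to the ring (the double-bond atoms are sp², each contributing one p electron; the carbanion's lone pair occupies the p orbital), so the π system is cyclic and fully conjugated.
π-electron count: 6 × 2 = 12 from the double-bond units + 2 from the CH(-) atom = 14.
14 = 4(3) + 2, which satisfies Hückel's 4n+2 rule.

Aromatic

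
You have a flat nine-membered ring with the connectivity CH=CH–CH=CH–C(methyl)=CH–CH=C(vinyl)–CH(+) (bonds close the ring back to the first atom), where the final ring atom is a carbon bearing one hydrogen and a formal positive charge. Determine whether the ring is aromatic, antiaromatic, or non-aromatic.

Check conjugation: each doubly-bonded ring atom is sp² with one p-orbital electron; the carbocation has an empty p orbital — every position has a p orbital, so the cyclic π system is continuous.
Counting π electrons: 4 × 2 = 8 from the double-bond units + 0 from the CH(+) atom = 8.
8 is a 4n count (n = 2), so the planar conjugated ring is antiaromatic.

Antiaromatic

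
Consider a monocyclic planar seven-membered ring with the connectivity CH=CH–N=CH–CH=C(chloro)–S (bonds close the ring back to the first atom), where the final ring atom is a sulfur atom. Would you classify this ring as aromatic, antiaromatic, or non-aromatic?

Antiaromatic

All ring atoms are sp² and supply a p orbital to the ring (the double-bond atoms are sp², each contributing one p electron; each sp² =N– keeps its lone pair in-plane and puts one electron into the π system; the sulfur donates one lone pair from its p orbital); the conjugation is uninterrupted.
Counting π electrons: 3 × 2 = 6 from the double-bond units + 2 from the S atom = 8.
8 = 4(2); a planar, fully conjugated 4n system is antiaromatic.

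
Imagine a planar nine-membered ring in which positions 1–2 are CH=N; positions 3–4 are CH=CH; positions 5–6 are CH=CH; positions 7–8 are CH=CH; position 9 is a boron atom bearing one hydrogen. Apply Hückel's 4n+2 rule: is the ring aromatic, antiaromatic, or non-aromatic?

Every ring atom contributes a p orbital perpendicular to the ring (every atom in a ring double bond is sp² and brings one electron to the p orbital; each =N– nitrogen is pyridine-type (lone pair in the sp² plane, one electron in the p orbital); the boron has an empty p orbital), so the π system is cyclic and fully conjugated.
π-electron count: 4 × 2 = 8 from the double-bond units + 0 from the BH atom = 8.
With 8 = 4·2 π electrons, Hückel's rule classifies the planar ring as antiaromatic.

Antiaromatic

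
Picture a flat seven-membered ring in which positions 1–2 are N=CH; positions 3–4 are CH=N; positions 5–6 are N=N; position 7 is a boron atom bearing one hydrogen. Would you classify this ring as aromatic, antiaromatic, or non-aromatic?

Every ring atom contributes a p orbital perpendicular to the ring (every atom in a ring double bond is sp² and brings one electron to the p orbital; each =N– nitrogen is pyridine-type (lone pair in the sp² plane, one electron in the p orbital); the boron has an empty p orbital), so the π system is cyclic and fully conjugated.
Counting π electrons: 3 × 2 = 6 from the double-bond units + 0 from the BH atom = 6.
That gives a 4n+2 count (6, n = 1).

Aromatic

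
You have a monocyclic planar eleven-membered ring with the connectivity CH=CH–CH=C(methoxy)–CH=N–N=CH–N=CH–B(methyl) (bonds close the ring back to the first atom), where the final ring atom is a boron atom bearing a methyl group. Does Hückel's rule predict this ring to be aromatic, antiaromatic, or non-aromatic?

Aromatic

Check conjugation: every atom in a ring double bond is sp² and brings one electron to the p orbital; each =N– nitrogen is pyridine-type (lone pair in the sp² plane, one electron in the p orbital); the boron has an empty p orbital — every position has a p orbital, so the cyclic π system is continuous.
π-electron count: 5 × 2 = 10 from the double-bond units + 0 from the B(methyl) atom = 10.
With 10 π electrons (n = 2), the Hückel 4n+2 condition holds.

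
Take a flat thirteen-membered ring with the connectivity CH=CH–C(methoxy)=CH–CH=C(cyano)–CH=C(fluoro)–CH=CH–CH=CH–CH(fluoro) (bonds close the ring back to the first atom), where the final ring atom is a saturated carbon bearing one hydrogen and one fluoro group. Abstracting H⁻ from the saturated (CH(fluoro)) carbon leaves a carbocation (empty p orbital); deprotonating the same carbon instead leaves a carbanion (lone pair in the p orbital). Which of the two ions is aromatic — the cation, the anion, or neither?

Both ions have a continuous loop of p orbitals — each ring atom is sp².
Cation: 6 × 2 + 0 = 12 π electrons → 4(3), antiaromatic.
Anion: 6 × 2 + 2 = 14 π electrons → 4(3)+2, aromatic.

The anion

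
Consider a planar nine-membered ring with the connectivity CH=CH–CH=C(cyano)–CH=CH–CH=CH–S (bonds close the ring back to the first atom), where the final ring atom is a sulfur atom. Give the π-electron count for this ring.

Check conjugation: each doubly-bonded ring atom is sp² with one p-orbital electron; the sulfur donates one lone pair from its p orbital — every position has a p orbital, so the cyclic π system is continuous.
π-electron count: 4 × 2 = 8 from the double-bond units + 2 from the S atom = 10.

10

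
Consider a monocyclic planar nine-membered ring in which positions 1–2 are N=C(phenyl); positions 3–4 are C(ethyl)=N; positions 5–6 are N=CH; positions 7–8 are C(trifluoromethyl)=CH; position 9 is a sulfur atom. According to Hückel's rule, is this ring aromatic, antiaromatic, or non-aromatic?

Check conjugation: every atom in a ring double bond is sp² and brings one electron to the p orbital; each =N– nitrogen is pyridine-type (lone pair in the sp² plane, one electron in the p orbital); the sulfur donates one lone pair from its p orbital — every position has a p orbital, so the cyclic π system is continuous.
π-electron count: 4 × 2 = 8 from the double-bond units + 2 from the S atom = 10.
Since 10 = 4·2 + 2, the ring meets the 4n+2 criterion.

Aromatic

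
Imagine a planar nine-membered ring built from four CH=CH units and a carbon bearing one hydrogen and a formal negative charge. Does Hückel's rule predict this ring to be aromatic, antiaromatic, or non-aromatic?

Aromatic

All ring atoms are sp² and supply a p orbital to the ring (the double-bond atoms are sp², each contributing one p electron; the carbanion's lone pair occupies the p orbital); the conjugation is uninterrupted.
π-electron count: 4 × 2 = 8 from the double-bond units + 2 from the CH(-) atom = 10.
10 = 4(2) + 2, which satisfies Hückel's 4n+2 rule.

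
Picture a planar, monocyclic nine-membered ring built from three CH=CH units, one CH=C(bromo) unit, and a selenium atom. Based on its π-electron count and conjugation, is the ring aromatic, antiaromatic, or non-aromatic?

Aromatic

The p orbitals form a continuous loop: each doubly-bonded ring atom is sp² with one p-orbital electron; the selenium donates one lone pair from its p orbital. The ring is fully conjugated.
π-electron count: 4 × 2 = 8 from the double-bond units + 2 from the Se atom = 10.
Since 10 = 4·2 + 2, the ring meets the 4n+2 criterion.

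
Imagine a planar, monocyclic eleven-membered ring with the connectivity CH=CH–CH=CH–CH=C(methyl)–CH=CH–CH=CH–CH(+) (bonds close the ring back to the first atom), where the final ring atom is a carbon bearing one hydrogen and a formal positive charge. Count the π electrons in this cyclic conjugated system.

All ring atoms are sp² and supply a p orbital to the ring (every atom in a ring double bond is sp² and brings one electron to the p orbital; the carbocation has an empty p orbital); the conjugation is uninterrupted.
Counting π electrons: 5 × 2 = 10 from the double-bond units + 0 from the CH(+) atom = 10.

10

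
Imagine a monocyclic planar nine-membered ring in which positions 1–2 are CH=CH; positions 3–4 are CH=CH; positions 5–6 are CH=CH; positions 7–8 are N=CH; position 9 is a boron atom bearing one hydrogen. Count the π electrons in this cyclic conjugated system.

8

Every ring atom contributes a p orbital perpendicular to the ring (every atom in a ring double bond is sp² and brings one electron to the p orbital; each sp² =N– keeps its lone pair in-plane and puts one electron into the π system; the boron has an empty p orbital), so the π system is cyclic and fully conjugated.
Tallying contributions gives 4 × 2 = 8 from the double-bond units + 0 from the BH atom = 8.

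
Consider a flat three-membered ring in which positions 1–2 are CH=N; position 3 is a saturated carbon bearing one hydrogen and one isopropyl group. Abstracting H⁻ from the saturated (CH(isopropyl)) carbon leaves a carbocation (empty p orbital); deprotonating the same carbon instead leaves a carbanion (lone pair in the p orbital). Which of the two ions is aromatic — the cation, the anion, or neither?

The cation

Once that carbon is sp², every ring atom has a p orbital and both ions are fully conjugated.
Cation: 1 × 2 + 0 = 2 π electrons → 4(0)+2, aromatic.
Anion: 1 × 2 + 2 = 4 π electrons → 4(1), antiaromatic.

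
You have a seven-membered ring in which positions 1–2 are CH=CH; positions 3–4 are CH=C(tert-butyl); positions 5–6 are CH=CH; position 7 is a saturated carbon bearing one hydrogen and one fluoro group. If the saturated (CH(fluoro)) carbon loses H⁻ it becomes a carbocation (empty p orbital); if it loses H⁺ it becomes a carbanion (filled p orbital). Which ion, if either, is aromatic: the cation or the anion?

The cation

Once that carbon is sp², every ring atom has a p orbital and both ions are fully conjugated.
Cation: 3 × 2 + 0 = 6 π electrons → 4(1)+2, aromatic.
Anion: 3 × 2 + 2 = 8 π electrons → 4(2), antiaromatic.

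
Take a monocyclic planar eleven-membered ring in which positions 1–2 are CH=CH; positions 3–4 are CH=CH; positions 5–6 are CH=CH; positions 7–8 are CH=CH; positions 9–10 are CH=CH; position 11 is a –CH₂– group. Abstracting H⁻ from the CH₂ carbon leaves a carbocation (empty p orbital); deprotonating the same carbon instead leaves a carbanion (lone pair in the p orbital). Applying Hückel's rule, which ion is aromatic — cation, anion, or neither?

The cation

In either ion the ring is fully conjugated: every atom, including the new sp² carbon, supplies a p orbital.
Cation: 5 × 2 + 0 = 10 π electrons → 4(2)+2, aromatic.
Anion: 5 × 2 + 2 = 12 π electrons → 4(3), antiaromatic.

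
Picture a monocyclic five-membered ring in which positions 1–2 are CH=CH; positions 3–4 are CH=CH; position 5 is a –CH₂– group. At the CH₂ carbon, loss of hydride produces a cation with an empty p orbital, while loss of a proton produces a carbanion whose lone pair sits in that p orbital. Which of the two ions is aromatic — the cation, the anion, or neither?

In both ions every ring atom is sp² and contributes a p orbital, so both rings are fully conjugated.
Cation: 2 × 2 + 0 = 4 π electrons → 4(1), antiaromatic.
Anion: 2 × 2 + 2 = 6 π electrons → 4(1)+2, aromatic.

The anion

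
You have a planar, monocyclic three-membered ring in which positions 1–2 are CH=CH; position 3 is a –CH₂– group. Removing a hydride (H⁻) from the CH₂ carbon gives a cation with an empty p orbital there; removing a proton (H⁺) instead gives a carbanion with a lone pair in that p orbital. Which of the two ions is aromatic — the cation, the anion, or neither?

Both ions have a continuous loop of p orbitals — each ring atom is sp².
Cation: 1 × 2 + 0 = 2 π electrons → 4(0)+2, aromatic.
Anion: 1 × 2 + 2 = 4 π electrons → 4(1), antiaromatic.

The cation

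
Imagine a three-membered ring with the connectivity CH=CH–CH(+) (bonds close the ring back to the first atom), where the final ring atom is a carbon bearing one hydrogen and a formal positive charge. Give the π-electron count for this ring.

2

Check conjugation: every atom in a ring double bond is sp² and brings one electron to the p orbital; the carbocation has an empty p orbital — every position has a p orbital, so the cyclic π system is continuous.
Counting π electrons: 1 × 2 = 2 from the double-bond unit + 0 from the CH(+) atom = 2.
This is the cyclopropenyl cation.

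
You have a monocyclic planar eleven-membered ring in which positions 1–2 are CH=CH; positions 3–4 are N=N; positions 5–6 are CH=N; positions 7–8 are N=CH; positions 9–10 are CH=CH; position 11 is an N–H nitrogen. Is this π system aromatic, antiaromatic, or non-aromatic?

The p orbitals form a continuous loop: every atom in a ring double bond is sp² and brings one electron to the p orbital; each sp² =N– keeps its lone pair in-plane and puts one electron into the π system; the pyrrole-type nitrogen donates its lone pair from the p orbital. The ring is fully conjugated.
π-electron count: 5 × 2 = 10 from the double-bond units + 2 from the NH atom = 12.
A 4n π count (12, n = 3) in a planar conjugated ring means antiaromatic.

Antiaromatic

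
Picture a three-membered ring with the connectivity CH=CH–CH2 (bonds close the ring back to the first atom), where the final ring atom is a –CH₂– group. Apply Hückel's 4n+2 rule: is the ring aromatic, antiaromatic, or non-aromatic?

Because the tetrahedral CH₂ carbon is sp³ and has no p orbital in the ring π system at the CH2 position, the π system cannot extend all the way around the ring.
Broken conjugation rules out both aromaticity and antiaromaticity.

Non-aromatic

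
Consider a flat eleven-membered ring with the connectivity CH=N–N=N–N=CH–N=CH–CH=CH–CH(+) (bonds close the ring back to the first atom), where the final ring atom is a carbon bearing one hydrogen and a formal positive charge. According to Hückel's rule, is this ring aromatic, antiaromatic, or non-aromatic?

Check conjugation: each doubly-bonded ring atom is sp² with one p-orbital electron; each =N– nitrogen is pyridine-type (lone pair in the sp² plane, one electron in the p orbital); the carbocation has an empty p orbital — every position has a p orbital, so the cyclic π system is continuous.
Tallying contributions gives 5 × 2 = 10 from the double-bond units + 0 from the CH(+) atom = 10.
That gives a 4n+2 count (10, n = 2).

Aromatic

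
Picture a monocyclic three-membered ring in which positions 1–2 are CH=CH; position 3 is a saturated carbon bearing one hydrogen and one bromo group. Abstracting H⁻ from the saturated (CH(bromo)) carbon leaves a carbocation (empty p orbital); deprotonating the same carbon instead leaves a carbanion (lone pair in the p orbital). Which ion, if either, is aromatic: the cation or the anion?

In either ion the ring is fully conjugated: every atom, including the new sp² carbon, supplies a p orbital.
Cation: 1 × 2 + 0 = 2 π electrons → 4(0)+2, aromatic.
Anion: 1 × 2 + 2 = 4 π electrons → 4(1), antiaromatic.

The cation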